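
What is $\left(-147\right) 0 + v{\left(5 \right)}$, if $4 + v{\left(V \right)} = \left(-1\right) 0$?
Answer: $-4$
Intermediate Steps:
$v{\left(V \right)} = -4$ ($v{\left(V \right)} = -4 - 0 = -4 + 0 = -4$)
$\left(-147\right) 0 + v{\left(5 \right)} = \left(-147\right) 0 - 4 = 0 - 4 = -4$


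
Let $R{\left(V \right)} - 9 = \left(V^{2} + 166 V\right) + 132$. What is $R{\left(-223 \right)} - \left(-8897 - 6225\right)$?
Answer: $27974$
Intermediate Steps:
$R{\left(V \right)} = 141 + V^{2} + 166 V$ ($R{\left(V \right)} = 9 + \left(\left(V^{2} + 166 V\right) + 132\right) = 9 + \left(132 + V^{2} + 166 V\right) = 141 + V^{2} + 166 V$)
$R{\left(-223 \right)} - \left(-8897 - 6225\right) = \left(141 + \left(-223\right)^{2} + 166 \left(-223\right)\right) - \left(-8897 - 6225\right) = \left(141 + 49729 - 37018\right) - \left(-8897 - 6225\right) = 12852 - -15122 = 12852 + 15122 = 27974$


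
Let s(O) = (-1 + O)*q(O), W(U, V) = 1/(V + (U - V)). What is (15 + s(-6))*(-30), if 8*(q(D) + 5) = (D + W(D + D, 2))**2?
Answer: -101485/192 ≈ -528.57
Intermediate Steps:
W(U, V) = 1/U
q(D) = -5 + (D + 1/(2*D))**2/8 (q(D) = -5 + (D + 1/(D + D))**2/8 = -5 + (D + 1/(2*D))**2/8)
s(O) = (-1 + O)*(-39/8 + O**2/8 + 1/(32*O**2))
(15 + s(-6))*(-30) = (15 + (1/32)*(-1 - 6)*((1 + 2*(-6)**2)**2 - 160*(-6)**2)/(-6)**2)*(-30) = (15 + (1/32)*(1/36)*(-7)*((1 + 2*36)**2 - 160*36))*(-30) = (15 + (1/32)*(1/36)*(-7)*((1 + 72)**2 - 5760))*(-30) = (15 + (1/32)*(1/36)*(-7)*(73**2 - 5760))*(-30) = (15 + (1/32)*(1/36)*(-7)*(5329 - 5760))*(-30) = (15 + (1/32)*(1/36)*(-7)*(-431))*(-30) = (15 + 3017/1152)*(-30) = (20297/1152)*(-30) = -101485/192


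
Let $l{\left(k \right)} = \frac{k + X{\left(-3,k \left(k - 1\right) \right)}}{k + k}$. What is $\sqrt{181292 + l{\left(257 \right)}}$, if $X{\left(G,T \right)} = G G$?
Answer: $\frac{\sqrt{11974189489}}{257} \approx 425.78$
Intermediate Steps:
$X{\left(G,T \right)} = G^{2}$
$l{\left(k \right)} = \frac{9 + k}{2 k}$ ($l{\left(k \right)} = \frac{k + \left(-3\right)^{2}}{k + k} = \frac{k + 9}{2 k} = \left(9 + k\right) \frac{1}{2 k} = \frac{9 + k}{2 k}$)
$\sqrt{181292 + l{\left(257 \right)}} = \sqrt{181292 + \frac{9 + 257}{2 \cdot 257}} = \sqrt{181292 + \frac{1}{2} \cdot \frac{1}{257} \cdot 266} = \sqrt{181292 + \frac{133}{257}} = \sqrt{\frac{46592177}{257}} = \frac{\sqrt{11974189489}}{257}$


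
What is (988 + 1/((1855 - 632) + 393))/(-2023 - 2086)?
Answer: -228087/948592 ≈ -0.24045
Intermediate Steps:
(988 + 1/((1855 - 632) + 393))/(-2023 - 2086) = (988 + 1/(1223 + 393))/(-4109) = (988 + 1/1616)*(-1/4109) = (1596609/1616)*(-1/4109) = -228087/948592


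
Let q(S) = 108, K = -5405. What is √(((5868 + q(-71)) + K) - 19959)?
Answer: 2*I*√4847 ≈ 139.24*I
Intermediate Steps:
√(((5868 + q(-71)) + K) - 19959) = √(((5868 + 108) - 5405) - 19959) = √((5976 - 5405) - 19959) = √(571 - 19959) = √(-19388) = 2*I*√4847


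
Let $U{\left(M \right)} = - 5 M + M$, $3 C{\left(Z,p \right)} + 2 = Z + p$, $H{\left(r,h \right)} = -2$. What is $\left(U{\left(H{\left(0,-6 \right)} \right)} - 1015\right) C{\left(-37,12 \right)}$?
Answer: $9063$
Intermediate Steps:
$C{\left(Z,p \right)} = - \frac{2}{3} + \frac{Z}{3} + \frac{p}{3}$ ($C{\left(Z,p \right)} = - \frac{2}{3} + \frac{Z + p}{3} = - \frac{2}{3} + \left(\frac{Z}{3} + \frac{p}{3}\right) = - \frac{2}{3} + \frac{Z}{3} + \frac{p}{3}$)
$U{\left(M \right)} = - 4 M$
$\left(U{\left(H{\left(0,-6 \right)} \right)} - 1015\right) C{\left(-37,12 \right)} = \left(\left(-4\right) \left(-2\right) - 1015\right) \left(- \frac{2}{3} + \frac{1}{3} \left(-37\right) + \frac{1}{3} \cdot 12\right) = \left(8 - 1015\right) \left(- \frac{2}{3} - \frac{37}{3} + 4\right) = \left(-1007\right) \left(-9\right) = 9063$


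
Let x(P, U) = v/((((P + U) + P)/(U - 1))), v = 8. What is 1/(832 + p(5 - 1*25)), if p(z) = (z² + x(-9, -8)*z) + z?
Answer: 13/15036 ≈ 0.00086459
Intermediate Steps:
x(P, U) = 8*(-1 + U)/(U + 2*P) (x(P, U) = 8/((((P + U) + P)/(U - 1))) = 8/(((U + 2*P)/(-1 + U))) = 8*((-1 + U)/(U + 2*P)) = 8*(-1 + U)/(U + 2*P))
p(z) = z² + 49*z/13 (p(z) = (z² + (8*(-1 - 8)/(-8 + 2*(-9)))*z) + z = (z² + (8*(-9)/(-8 - 18))*z) + z = (z² + (8*(-9)/(-26))*z) + z = (z² + (8*(-1/26)*(-9))*z) + z = (z² + 36*z/13) + z = z² + 49*z/13)
1/(832 + p(5 - 1*25)) = 1/(832 + (5 - 1*25)*(49 + 13*(5 - 1*25))/13) = 1/(832 + (5 - 25)*(49 + 13*(5 - 25))/13) = 1/(832 + (1/13)*(-20)*(49 + 13*(-20))) = 1/(832 + (1/13)*(-20)*(49 - 260)) = 1/(832 + (1/13)*(-20)*(-211)) = 1/(832 + 4220/13) = 1/(15036/13) = 13/15036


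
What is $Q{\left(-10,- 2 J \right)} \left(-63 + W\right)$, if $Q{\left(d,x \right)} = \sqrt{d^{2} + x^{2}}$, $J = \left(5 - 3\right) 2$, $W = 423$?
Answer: $720 \sqrt{41} \approx 4610.3$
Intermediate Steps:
$J = 4$ ($J = 2 \cdot 2 = 4$)
$Q{\left(-10,- 2 J \right)} \left(-63 + W\right) = \sqrt{\left(-10\right)^{2} + \left(\left(-2\right) 4\right)^{2}} \left(-63 + 423\right) = \sqrt{100 + \left(-8\right)^{2}} \cdot 360 = \sqrt{100 + 64} \cdot 360 = \sqrt{164} \cdot 360 = 2 \sqrt{41} \cdot 360 = 720 \sqrt{41}$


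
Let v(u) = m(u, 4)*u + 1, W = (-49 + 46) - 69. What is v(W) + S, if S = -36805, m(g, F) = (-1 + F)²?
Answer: -37452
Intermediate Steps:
W = -72 (W = -3 - 69 = -72)
v(u) = 1 + 9*u (v(u) = (-1 + 4)²*u + 1 = 3²*u + 1 = 9*u + 1 = 1 + 9*u)
v(W) + S = (1 + 9*(-72)) - 36805 = (1 - 648) - 36805 = -647 - 36805 = -37452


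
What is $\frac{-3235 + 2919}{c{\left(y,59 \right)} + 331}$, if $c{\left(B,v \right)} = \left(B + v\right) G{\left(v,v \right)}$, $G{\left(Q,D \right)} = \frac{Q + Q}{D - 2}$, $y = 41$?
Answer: $- \frac{18012}{30667} \approx -0.58734$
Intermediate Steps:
$G{\left(Q,D \right)} = \frac{2 Q}{-2 + D}$
$c{\left(B,v \right)} = \frac{2 v \left(B + v\right)}{-2 + v}$ ($c{\left(B,v \right)} = \left(B + v\right) \frac{2 v}{-2 + v} = \frac{2 v \left(B + v\right)}{-2 + v}$)
$\frac{-3235 + 2919}{c{\left(y,59 \right)} + 331} = \frac{-3235 + 2919}{2 \cdot 59 \frac{1}{-2 + 59} \left(41 + 59\right) + 331} = - \frac{316}{2 \cdot 59 \cdot \frac{1}{57} \cdot 100 + 331} = - \frac{316}{\frac{11800}{57} + 331} = - \frac{316}{\frac{30667}{57}} = \left(-316\right) \frac{57}{30667} = - \frac{18012}{30667}$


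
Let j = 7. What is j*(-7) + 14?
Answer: -35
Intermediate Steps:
j*(-7) + 14 = 7*(-7) + 14 = -49 + 14 = -35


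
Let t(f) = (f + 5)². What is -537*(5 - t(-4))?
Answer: -2148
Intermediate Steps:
t(f) = (5 + f)²
-537*(5 - t(-4)) = -537*(5 - (5 - 4)²) = -537*(5 - 1*1²) = -537*(5 - 1*1) = -537*(5 - 1) = -537*4 = -2148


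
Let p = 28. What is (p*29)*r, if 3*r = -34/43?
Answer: -27608/129 ≈ -214.02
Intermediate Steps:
r = -34/129 (r = (-34/43)/3 = (-34*1/43)/3 = (⅓)*(-34/43) = -34/129 ≈ -0.26357)
(p*29)*r = (28*29)*(-34/129) = 812*(-34/129) = -27608/129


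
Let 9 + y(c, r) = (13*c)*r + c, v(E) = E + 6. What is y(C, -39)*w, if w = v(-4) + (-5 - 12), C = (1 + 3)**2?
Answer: 121575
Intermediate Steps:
v(E) = 6 + E
C = 16 (C = 4**2 = 16)
y(c, r) = -9 + c + 13*c*r (y(c, r) = -9 + ((13*c)*r + c) = -9 + (13*c*r + c) = -9 + (c + 13*c*r) = -9 + c + 13*c*r)
w = -15 (w = (6 - 4) + (-5 - 12) = 2 - 17 = -15)
y(C, -39)*w = (-9 + 16 + 13*16*(-39))*(-15) = (-9 + 16 - 8112)*(-15) = -8105*(-15) = 121575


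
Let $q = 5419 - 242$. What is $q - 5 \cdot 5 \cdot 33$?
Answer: $4352$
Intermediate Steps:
$q = 5177$
$q - 5 \cdot 5 \cdot 33 = 5177 - 5 \cdot 5 \cdot 33 = 5177 - 25 \cdot 33 = 5177 - 825 = 4352$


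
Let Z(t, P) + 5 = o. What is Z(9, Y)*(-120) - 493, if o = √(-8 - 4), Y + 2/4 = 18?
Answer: 107 - 240*I*√3 ≈ 107.0 - 415.69*I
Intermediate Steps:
Y = 35/2 (Y = -½ + 18 = 35/2 ≈ 17.500)
o = 2*I*√3 (o = √(-12) = 2*I*√3 ≈ 3.4641*I)
Z(t, P) = -5 + 2*I*√3
Z(9, Y)*(-120) - 493 = (-5 + 2*I*√3)*(-120) - 493 = (600 - 240*I*√3) - 493 = 107 - 240*I*√3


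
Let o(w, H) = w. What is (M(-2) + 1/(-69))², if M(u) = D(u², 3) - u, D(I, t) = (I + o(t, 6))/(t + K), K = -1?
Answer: 573049/19044 ≈ 30.091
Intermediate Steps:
D(I, t) = (I + t)/(-1 + t) (D(I, t) = (I + t)/(t - 1) = (I + t)/(-1 + t))
M(u) = 3/2 + u²/2 - u (M(u) = (u² + 3)/(-1 + 3) - u = (3 + u²)/2 - u = (3/2 + u²/2) - u = 3/2 + u²/2 - u)
(M(-2) + 1/(-69))² = ((3/2 + (½)*(-2)² - 1*(-2)) + 1/(-69))² = ((3/2 + (½)*4 + 2) - 1/69)² = ((3/2 + 2 + 2) - 1/69)² = (11/2 - 1/69)² = (757/138)² = 573049/19044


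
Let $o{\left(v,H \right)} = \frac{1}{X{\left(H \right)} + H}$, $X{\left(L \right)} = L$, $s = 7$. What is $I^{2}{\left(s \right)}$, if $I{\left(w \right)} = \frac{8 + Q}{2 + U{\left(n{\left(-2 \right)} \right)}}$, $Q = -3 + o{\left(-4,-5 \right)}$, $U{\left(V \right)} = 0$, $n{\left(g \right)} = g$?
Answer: $\frac{2401}{400} \approx 6.0025$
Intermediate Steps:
$o{\left(v,H \right)} = \frac{1}{2 H}$ ($o{\left(v,H \right)} = \frac{1}{H + H} = \frac{1}{2 H}$)
$Q = - \frac{31}{10}$ ($Q = -3 + \frac{1}{2 \left(-5\right)} = -3 + \frac{1}{2} \left(- \frac{1}{5}\right) = -3 - \frac{1}{10} = - \frac{31}{10} \approx -3.1$)
$I{\left(w \right)} = \frac{49}{20}$ ($I{\left(w \right)} = \frac{8 - \frac{31}{10}}{2 + 0} = \frac{49}{10 \cdot 2} = \frac{49}{10} \cdot \frac{1}{2} = \frac{49}{20}$)
$I^{2}{\left(s \right)} = \left(\frac{49}{20}\right)^{2} = \frac{2401}{400}$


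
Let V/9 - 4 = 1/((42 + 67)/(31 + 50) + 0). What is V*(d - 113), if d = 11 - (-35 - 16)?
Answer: -237303/109 ≈ -2177.1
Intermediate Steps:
d = 62 (d = 11 - 1*(-51) = 11 + 51 = 62)
V = 4653/109 (V = 36 + 9/((42 + 67)/(31 + 50) + 0) = 36 + 9/(109/81 + 0) = 36 + 9/(109/81) = 36 + 9*(81/109) = 36 + 729/109 = 4653/109 ≈ 42.688)
V*(d - 113) = 4653*(62 - 113)/109 = (4653/109)*(-51) = -237303/109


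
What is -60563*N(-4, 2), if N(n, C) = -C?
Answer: 121126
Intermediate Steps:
-60563*N(-4, 2) = -(-60563)*2 = -60563*(-2) = 121126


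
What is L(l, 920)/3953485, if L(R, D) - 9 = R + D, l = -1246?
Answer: -317/3953485 ≈ -8.0182e-5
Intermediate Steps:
L(R, D) = 9 + D + R (L(R, D) = 9 + (R + D) = 9 + (D + R) = 9 + D + R)
L(l, 920)/3953485 = (9 + 920 - 1246)/3953485 = -317*1/3953485 = -317/3953485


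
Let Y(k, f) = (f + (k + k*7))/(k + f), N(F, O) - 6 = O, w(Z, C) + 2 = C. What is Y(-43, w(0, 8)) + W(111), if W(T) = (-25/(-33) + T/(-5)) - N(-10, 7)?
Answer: -154501/6105 ≈ -25.307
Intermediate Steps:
w(Z, C) = -2 + C
N(F, O) = 6 + O
Y(k, f) = (f + 8*k)/(f + k) (Y(k, f) = (f + (k + 7*k))/(f + k) = (f + 8*k)/(f + k))
W(T) = -404/33 - T/5 (W(T) = (-25/(-33) + T/(-5)) - (6 + 7) = (-25*(-1/33) + T*(-⅕)) - 1*13 = (25/33 - T/5) - 13 = -404/33 - T/5)
Y(-43, w(0, 8)) + W(111) = ((-2 + 8) + 8*(-43))/((-2 + 8) - 43) + (-404/33 - ⅕*111) = (6 - 344)/(6 - 43) + (-404/33 - 111/5) = -338/(-37) - 5683/165 = -1/37*(-338) - 5683/165 = 338/37 - 5683/165 = -154501/6105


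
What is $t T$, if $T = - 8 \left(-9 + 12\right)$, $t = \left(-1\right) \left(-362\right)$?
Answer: $-8688$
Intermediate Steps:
$t = 362$
$T = -24$ ($T = \left(-8\right) 3 = -24$)
$t T = 362 \left(-24\right) = -8688$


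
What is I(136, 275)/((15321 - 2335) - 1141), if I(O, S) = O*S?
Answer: 7480/2369 ≈ 3.1575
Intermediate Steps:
I(136, 275)/((15321 - 2335) - 1141) = (136*275)/((15321 - 2335) - 1141) = 37400/(12986 - 1141) = 37400/11845 = 37400*(1/11845) = 7480/2369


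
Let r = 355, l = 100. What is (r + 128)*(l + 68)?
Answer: 81144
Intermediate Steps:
(r + 128)*(l + 68) = (355 + 128)*(100 + 68) = 483*168 = 81144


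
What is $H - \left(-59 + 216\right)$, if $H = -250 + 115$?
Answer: $-292$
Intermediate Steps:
$H = -135$
$H - \left(-59 + 216\right) = -135 - \left(-59 + 216\right) = -135 - 157 = -292$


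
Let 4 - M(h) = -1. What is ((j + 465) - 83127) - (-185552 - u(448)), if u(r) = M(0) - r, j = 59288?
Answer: 161735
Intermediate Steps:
M(h) = 5 (M(h) = 4 - 1*(-1) = 4 + 1 = 5)
u(r) = 5 - r
((j + 465) - 83127) - (-185552 - u(448)) = ((59288 + 465) - 83127) - (-185552 - (5 - 1*448)) = (59753 - 83127) - (-185552 - (5 - 448)) = -23374 - (-185552 - 1*(-443)) = -23374 - (-185552 + 443) = -23374 - 1*(-185109) = -23374 + 185109 = 161735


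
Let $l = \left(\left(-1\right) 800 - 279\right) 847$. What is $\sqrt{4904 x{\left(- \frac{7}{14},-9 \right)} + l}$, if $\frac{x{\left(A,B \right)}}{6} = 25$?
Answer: $17 i \sqrt{617} \approx 422.27 i$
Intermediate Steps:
$x{\left(A,B \right)} = 150$ ($x{\left(A,B \right)} = 6 \cdot 25 = 150$)
$l = -913913$ ($l = \left(-800 - 279\right) 847 = \left(-1079\right) 847 = -913913$)
$\sqrt{4904 x{\left(- \frac{7}{14},-9 \right)} + l} = \sqrt{4904 \cdot 150 - 913913} = \sqrt{735600 - 913913} = \sqrt{-178313} = 17 i \sqrt{617}$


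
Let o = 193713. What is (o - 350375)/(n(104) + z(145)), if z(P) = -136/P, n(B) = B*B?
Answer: -11357995/784092 ≈ -14.486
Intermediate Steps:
n(B) = B**2
(o - 350375)/(n(104) + z(145)) = (193713 - 350375)/(104**2 - 136/145) = -156662/(10816 - 136*1/145) = -156662/(10816 - 136/145) = -156662/1568184/145 = -156662*145/1568184 = -11357995/784092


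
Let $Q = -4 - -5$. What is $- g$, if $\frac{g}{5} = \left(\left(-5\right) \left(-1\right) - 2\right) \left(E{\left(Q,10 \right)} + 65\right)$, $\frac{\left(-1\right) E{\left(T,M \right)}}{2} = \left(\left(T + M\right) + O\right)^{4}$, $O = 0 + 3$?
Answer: $1151505$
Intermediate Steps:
$Q = 1$ ($Q = -4 + 5 = 1$)
$O = 3$
$E{\left(T,M \right)} = - 2 \left(3 + M + T\right)^{4}$ ($E{\left(T,M \right)} = - 2 \left(\left(T + M\right) + 3\right)^{4} = - 2 \left(\left(M + T\right) + 3\right)^{4} = - 2 \left(3 + M + T\right)^{4}$)
$g = -1151505$ ($g = 5 \left(\left(-5\right) \left(-1\right) - 2\right) \left(- 2 \left(3 + 10 + 1\right)^{4} + 65\right) = 5 \left(5 - 2\right) \left(- 2 \cdot 14^{4} + 65\right) = 5 \cdot 3 \left(\left(-2\right) 38416 + 65\right) = 5 \cdot 3 \left(-76832 + 65\right) = 5 \cdot 3 \left(-76767\right) = 5 \left(-230301\right) = -1151505$)
$- g = \left(-1\right) \left(-1151505\right) = 1151505$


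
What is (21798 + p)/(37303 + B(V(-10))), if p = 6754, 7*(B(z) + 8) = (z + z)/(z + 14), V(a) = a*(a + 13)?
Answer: 799456/1044275 ≈ 0.76556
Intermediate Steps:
V(a) = a*(13 + a)
B(z) = -8 + 2*z/(7*(14 + z)) (B(z) = -8 + ((z + z)/(z + 14))/7 = -8 + ((2*z)/(14 + z))/7 = -8 + (2*z/(14 + z))/7 = -8 + 2*z/(7*(14 + z)))
(21798 + p)/(37303 + B(V(-10))) = (21798 + 6754)/(37303 + 2*(-392 - (-270)*(13 - 10))/(7*(14 - 10*(13 - 10)))) = 28552/(37303 + 2*(-392 - (-270)*3)/(7*(14 - 10*3))) = 28552/(37303 + 2*(-392 - 27*(-30))/(7*(14 - 30))) = 28552/(37303 + (2/7)*(-392 + 810)/(-16)) = 28552/(37303 + (2/7)*(-1/16)*418) = 28552/(37303 - 209/28) = 28552/(1044275/28) = 28552*(28/1044275) = 799456/1044275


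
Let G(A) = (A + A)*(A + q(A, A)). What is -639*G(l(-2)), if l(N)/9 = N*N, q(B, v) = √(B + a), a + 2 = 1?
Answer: -1656288 - 46008*√35 ≈ -1.9285e+6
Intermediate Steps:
a = -1 (a = -2 + 1 = -1)
q(B, v) = √(-1 + B) (q(B, v) = √(B - 1) = √(-1 + B))
l(N) = 9*N² (l(N) = 9*(N*N) = 9*N²)
G(A) = 2*A*(A + √(-1 + A)) (G(A) = (A + A)*(A + √(-1 + A)) = (2*A)*(A + √(-1 + A)) = 2*A*(A + √(-1 + A)))
-639*G(l(-2)) = -1278*9*(-2)²*(9*(-2)² + √(-1 + 9*(-2)²)) = -1278*9*4*(9*4 + √(-1 + 9*4)) = -1278*36*(36 + √(-1 + 36)) = -1278*36*(36 + √35) = -639*(2592 + 72*√35) = -1656288 - 46008*√35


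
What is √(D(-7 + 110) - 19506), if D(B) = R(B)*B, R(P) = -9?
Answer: 7*I*√417 ≈ 142.94*I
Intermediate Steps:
D(B) = -9*B
√(D(-7 + 110) - 19506) = √(-9*(-7 + 110) - 19506) = √(-9*103 - 19506) = √(-927 - 19506) = √(-20433) = 7*I*√417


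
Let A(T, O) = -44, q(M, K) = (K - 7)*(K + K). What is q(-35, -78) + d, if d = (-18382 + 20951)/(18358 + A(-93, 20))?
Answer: 242846209/18314 ≈ 13260.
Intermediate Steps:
q(M, K) = 2*K*(-7 + K) (q(M, K) = (-7 + K)*(2*K) = 2*K*(-7 + K))
d = 2569/18314 (d = (-18382 + 20951)/(18358 - 44) = 2569/18314 ≈ 0.14028)
q(-35, -78) + d = 2*(-78)*(-7 - 78) + 2569/18314 = 2*(-78)*(-85) + 2569/18314 = 13260 + 2569/18314 = 242846209/18314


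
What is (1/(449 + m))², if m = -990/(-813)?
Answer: 73441/14886196081 ≈ 4.9335e-6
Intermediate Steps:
m = 330/271 (m = -990*(-1/813) = 330/271 ≈ 1.2177)
(1/(449 + m))² = (1/(449 + 330/271))² = (1/(122009/271))² = (271/122009)² = 73441/14886196081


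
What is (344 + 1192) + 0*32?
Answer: 1536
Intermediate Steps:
(344 + 1192) + 0*32 = 1536 + 0 = 1536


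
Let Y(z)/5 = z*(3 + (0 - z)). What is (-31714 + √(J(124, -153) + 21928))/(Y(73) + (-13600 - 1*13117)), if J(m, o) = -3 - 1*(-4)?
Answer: 31714/52267 - √21929/52267 ≈ 0.60394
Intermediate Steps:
J(m, o) = 1 (J(m, o) = -3 + 4 = 1)
Y(z) = 5*z*(3 - z) (Y(z) = 5*(z*(3 + (0 - z))) = 5*(z*(3 - z)) = 5*z*(3 - z))
(-31714 + √(J(124, -153) + 21928))/(Y(73) + (-13600 - 1*13117)) = (-31714 + √(1 + 21928))/(5*73*(3 - 1*73) + (-13600 - 1*13117)) = (-31714 + √21929)/(5*73*(3 - 73) + (-13600 - 13117)) = (-31714 + √21929)/(5*73*(-70) - 26717) = (-31714 + √21929)/(-25550 - 26717) = (-31714 + √21929)/(-52267) = (-31714 + √21929)*(-1/52267) = 31714/52267 - √21929/52267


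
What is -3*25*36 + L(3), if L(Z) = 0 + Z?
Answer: -2697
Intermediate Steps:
L(Z) = Z
-3*25*36 + L(3) = -3*25*36 + 3 = -75*36 + 3 = -2700 + 3 = -2697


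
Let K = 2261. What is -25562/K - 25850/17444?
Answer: -36025027/2817206 ≈ -12.788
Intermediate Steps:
-25562/K - 25850/17444 = -25562/2261 - 25850/17444 = -25562*1/2261 - 25850*1/17444 = -25562/2261 - 12925/8722 = -36025027/2817206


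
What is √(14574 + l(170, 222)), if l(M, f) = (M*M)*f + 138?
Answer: 4*√401907 ≈ 2535.8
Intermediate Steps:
l(M, f) = 138 + f*M² (l(M, f) = M²*f + 138 = f*M² + 138 = 138 + f*M²)
√(14574 + l(170, 222)) = √(14574 + (138 + 222*170²)) = √(14574 + (138 + 222*28900)) = √(14574 + (138 + 6415800)) = √(14574 + 6415938) = √6430512 = 4*√401907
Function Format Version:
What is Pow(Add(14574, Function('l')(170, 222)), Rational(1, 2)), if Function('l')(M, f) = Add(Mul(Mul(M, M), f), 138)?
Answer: Mul(4, Pow(401907, Rational(1, 2))) ≈ 2535.8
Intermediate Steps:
Function('l')(M, f) = Add(138, Mul(f, Pow(M, 2))) (Function('l')(M, f) = Add(Mul(Pow(M, 2), f), 138) = Add(Mul(f, Pow(M, 2)), 138) = Add(138, Mul(f, Pow(M, 2))))
Pow(Add(14574, Function('l')(170, 222)), Rational(1, 2)) = Pow(Add(14574, Add(138, Mul(222, Pow(170, 2)))), Rational(1, 2)) = Pow(Add(14574, Add(138, Mul(222, 28900))), Rational(1, 2)) = Pow(Add(14574, Add(138, 6415800)), Rational(1, 2)) = Pow(Add(14574, 6415938), Rational(1, 2)) = Pow(6430512, Rational(1, 2)) = Mul(4, Pow(401907, Rational(1, 2)))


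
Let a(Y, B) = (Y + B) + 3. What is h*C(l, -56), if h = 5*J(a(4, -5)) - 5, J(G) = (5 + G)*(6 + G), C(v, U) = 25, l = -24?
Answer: 6875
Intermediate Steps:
a(Y, B) = 3 + B + Y (a(Y, B) = (B + Y) + 3 = 3 + B + Y)
h = 275 (h = 5*(30 + (3 - 5 + 4)² + 11*(3 - 5 + 4)) - 5 = 5*(30 + 2² + 11*2) - 5 = 5*(30 + 4 + 22) - 5 = 5*56 - 5 = 280 - 5 = 275)
h*C(l, -56) = 275*25 = 6875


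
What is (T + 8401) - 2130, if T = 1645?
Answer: 7916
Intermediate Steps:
(T + 8401) - 2130 = (1645 + 8401) - 2130 = 10046 - 2130 = 7916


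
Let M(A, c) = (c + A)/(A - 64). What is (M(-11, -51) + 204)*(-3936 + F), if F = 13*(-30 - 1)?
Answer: -66655718/75 ≈ -8.8874e+5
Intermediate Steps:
M(A, c) = (A + c)/(-64 + A)
F = -403 (F = 13*(-31) = -403)
(M(-11, -51) + 204)*(-3936 + F) = ((-11 - 51)/(-64 - 11) + 204)*(-3936 - 403) = (-62/(-75) + 204)*(-4339) = (-1/75*(-62) + 204)*(-4339) = (62/75 + 204)*(-4339) = (15362/75)*(-4339) = -66655718/75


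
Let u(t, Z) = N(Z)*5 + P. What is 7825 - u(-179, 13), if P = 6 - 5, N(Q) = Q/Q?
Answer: 7819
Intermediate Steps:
N(Q) = 1
P = 1
u(t, Z) = 6 (u(t, Z) = 1*5 + 1 = 5 + 1 = 6)
7825 - u(-179, 13) = 7825 - 1*6 = 7825 - 6 = 7819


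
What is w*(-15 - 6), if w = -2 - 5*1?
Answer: 147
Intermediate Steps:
w = -7 (w = -2 - 5 = -7)
w*(-15 - 6) = -7*(-15 - 6) = -7*(-21) = 147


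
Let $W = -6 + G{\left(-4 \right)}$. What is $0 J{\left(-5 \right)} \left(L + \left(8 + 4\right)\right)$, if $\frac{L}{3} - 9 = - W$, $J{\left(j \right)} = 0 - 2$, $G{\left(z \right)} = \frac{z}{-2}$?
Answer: $0$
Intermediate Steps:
$G{\left(z \right)} = - \frac{z}{2}$ ($G{\left(z \right)} = z \left(- \frac{1}{2}\right) = - \frac{z}{2}$)
$W = -4$ ($W = -6 - -2 = -6 + 2 = -4$)
$J{\left(j \right)} = -2$ ($J{\left(j \right)} = 0 - 2 = -2$)
$L = 39$ ($L = 27 + 3 \left(\left(-1\right) \left(-4\right)\right) = 27 + 3 \cdot 4 = 27 + 12 = 39$)
$0 J{\left(-5 \right)} \left(L + \left(8 + 4\right)\right) = 0 \left(-2\right) \left(39 + \left(8 + 4\right)\right) = 0 \left(39 + 12\right) = 0 \cdot 51 = 0$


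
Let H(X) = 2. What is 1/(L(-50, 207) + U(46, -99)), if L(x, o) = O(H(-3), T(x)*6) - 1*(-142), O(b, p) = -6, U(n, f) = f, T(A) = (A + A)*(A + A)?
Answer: 1/37 ≈ 0.027027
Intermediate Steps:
T(A) = 4*A**2 (T(A) = (2*A)*(2*A) = 4*A**2)
L(x, o) = 136 (L(x, o) = -6 - 1*(-142) = -6 + 142 = 136)
1/(L(-50, 207) + U(46, -99)) = 1/(136 - 99) = 1/37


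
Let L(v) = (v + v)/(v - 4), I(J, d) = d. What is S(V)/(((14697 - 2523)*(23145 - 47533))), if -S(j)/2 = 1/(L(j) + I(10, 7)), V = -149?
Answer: 51/67742571988 ≈ 7.5285e-10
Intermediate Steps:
L(v) = 2*v/(-4 + v) (L(v) = (2*v)/(-4 + v) = 2*v/(-4 + v))
S(j) = -2/(7 + 2*j/(-4 + j)) (S(j) = -2/(2*j/(-4 + j) + 7) = -2/(7 + 2*j/(-4 + j)))
S(V)/(((14697 - 2523)*(23145 - 47533))) = (2*(4 - 1*(-149))/(-28 + 9*(-149)))/(((14697 - 2523)*(23145 - 47533))) = (2*(4 + 149)/(-28 - 1341))/((12174*(-24388))) = (2*153/(-1369))/(-296899512) = (2*(-1/1369)*153)*(-1/296899512) = -306/1369*(-1/296899512) = 51/67742571988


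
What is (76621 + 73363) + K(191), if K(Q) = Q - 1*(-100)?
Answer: 150275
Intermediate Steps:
K(Q) = 100 + Q (K(Q) = Q + 100 = 100 + Q)
(76621 + 73363) + K(191) = (76621 + 73363) + (100 + 191) = 149984 + 291 = 150275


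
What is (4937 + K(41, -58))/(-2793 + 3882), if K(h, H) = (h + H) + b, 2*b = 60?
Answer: 50/11 ≈ 4.5455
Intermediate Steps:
b = 30 (b = (1/2)*60 = 30)
K(h, H) = 30 + H + h (K(h, H) = (h + H) + 30 = (H + h) + 30 = 30 + H + h)
(4937 + K(41, -58))/(-2793 + 3882) = (4937 + (30 - 58 + 41))/(-2793 + 3882) = (4937 + 13)/1089 = 4950*(1/1089) = 50/11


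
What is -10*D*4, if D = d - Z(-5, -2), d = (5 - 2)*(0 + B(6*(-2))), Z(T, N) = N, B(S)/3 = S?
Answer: 4240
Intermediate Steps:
B(S) = 3*S
d = -108 (d = (5 - 2)*(0 + 3*(6*(-2))) = 3*(0 + 3*(-12)) = 3*(0 - 36) = 3*(-36) = -108)
D = -106 (D = -108 - 1*(-2) = -108 + 2 = -106)
-10*D*4 = -10*(-106)*4 = 1060*4 = 4240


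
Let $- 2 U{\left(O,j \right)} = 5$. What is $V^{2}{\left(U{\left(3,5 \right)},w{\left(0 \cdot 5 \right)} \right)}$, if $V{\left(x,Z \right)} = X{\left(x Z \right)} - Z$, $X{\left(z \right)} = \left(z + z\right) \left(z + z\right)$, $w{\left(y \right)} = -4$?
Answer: $163216$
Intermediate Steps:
$U{\left(O,j \right)} = - \frac{5}{2}$ ($U{\left(O,j \right)} = \left(- \frac{1}{2}\right) 5 = - \frac{5}{2}$)
$X{\left(z \right)} = 4 z^{2}$ ($X{\left(z \right)} = 2 z 2 z = 4 z^{2}$)
$V{\left(x,Z \right)} = - Z + 4 Z^{2} x^{2}$ ($V{\left(x,Z \right)} = 4 \left(x Z\right)^{2} - Z = 4 \left(Z x\right)^{2} - Z = 4 Z^{2} x^{2} - Z = - Z + 4 Z^{2} x^{2}$)
$V^{2}{\left(U{\left(3,5 \right)},w{\left(0 \cdot 5 \right)} \right)} = \left(- 4 \left(-1 + 4 \left(-4\right) \left(- \frac{5}{2}\right)^{2}\right)\right)^{2} = \left(- 4 \left(-1 + 4 \left(-4\right) \frac{25}{4}\right)\right)^{2} = \left(- 4 \left(-1 - 100\right)\right)^{2} = \left(\left(-4\right) \left(-101\right)\right)^{2} = 404^{2} = 163216$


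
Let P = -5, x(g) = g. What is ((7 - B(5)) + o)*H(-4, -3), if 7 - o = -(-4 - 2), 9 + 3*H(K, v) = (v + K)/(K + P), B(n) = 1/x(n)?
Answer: -962/45 ≈ -21.378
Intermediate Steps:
B(n) = 1/n
H(K, v) = -3 + (K + v)/(3*(-5 + K)) (H(K, v) = -3 + ((v + K)/(K - 5))/3 = -3 + ((K + v)/(-5 + K))/3 = -3 + (K + v)/(3*(-5 + K)))
o = 1 (o = 7 - (-1)*(-4 - 2) = 7 - (-1)*(-6) = 7 - 1*6 = 7 - 6 = 1)
((7 - B(5)) + o)*H(-4, -3) = ((7 - 1/5) + 1)*((45 - 3 - 8*(-4))/(3*(-5 - 4))) = ((7 - 1*1/5) + 1)*((1/3)*(45 - 3 + 32)/(-9)) = ((7 - 1/5) + 1)*((1/3)*(-1/9)*74) = (34/5 + 1)*(-74/27) = (39/5)*(-74/27) = -962/45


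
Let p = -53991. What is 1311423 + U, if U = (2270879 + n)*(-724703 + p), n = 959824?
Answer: -2515727730459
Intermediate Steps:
U = -2515729041882 (U = (2270879 + 959824)*(-724703 - 53991) = 3230703*(-778694) = -2515729041882)
1311423 + U = 1311423 - 2515729041882 = -2515727730459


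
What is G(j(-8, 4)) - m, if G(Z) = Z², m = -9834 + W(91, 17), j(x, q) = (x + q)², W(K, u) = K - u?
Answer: 10016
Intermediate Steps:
j(x, q) = (q + x)²
m = -9760 (m = -9834 + (91 - 1*17) = -9834 + (91 - 17) = -9834 + 74 = -9760)
G(j(-8, 4)) - m = ((4 - 8)²)² - 1*(-9760) = ((-4)²)² + 9760 = 16² + 9760 = 256 + 9760 = 10016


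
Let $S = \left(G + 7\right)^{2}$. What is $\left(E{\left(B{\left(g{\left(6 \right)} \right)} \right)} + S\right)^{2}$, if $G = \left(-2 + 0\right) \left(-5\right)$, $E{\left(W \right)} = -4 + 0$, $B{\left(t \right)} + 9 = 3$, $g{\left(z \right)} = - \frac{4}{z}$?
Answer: $81225$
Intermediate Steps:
$B{\left(t \right)} = -6$ ($B{\left(t \right)} = -9 + 3 = -6$)
$E{\left(W \right)} = -4$
$G = 10$ ($G = \left(-2\right) \left(-5\right) = 10$)
$S = 289$ ($S = \left(10 + 7\right)^{2} = 17^{2} = 289$)
$\left(E{\left(B{\left(g{\left(6 \right)} \right)} \right)} + S\right)^{2} = \left(-4 + 289\right)^{2} = 285^{2} = 81225$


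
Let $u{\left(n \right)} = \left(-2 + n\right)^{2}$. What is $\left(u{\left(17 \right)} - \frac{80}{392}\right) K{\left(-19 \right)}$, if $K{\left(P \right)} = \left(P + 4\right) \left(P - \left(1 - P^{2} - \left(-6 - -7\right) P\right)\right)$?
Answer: $- \frac{7600350}{7} \approx -1.0858 \cdot 10^{6}$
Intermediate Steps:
$K{\left(P \right)} = \left(4 + P\right) \left(-1 + P^{2} + 2 P\right)$ ($K{\left(P \right)} = \left(4 + P\right) \left(P - \left(1 - P^{2} - \left(-6 + 7\right) P\right)\right) = \left(4 + P\right) \left(P - \left(1 - P - P^{2}\right)\right) = \left(4 + P\right) \left(P + \left(-1 + P + P^{2}\right)\right) = \left(4 + P\right) \left(-1 + P^{2} + 2 P\right)$)
$\left(u{\left(17 \right)} - \frac{80}{392}\right) K{\left(-19 \right)} = \left(\left(-2 + 17\right)^{2} - \frac{80}{392}\right) \left(-4 + \left(-19\right)^{3} + 6 \left(-19\right)^{2} + 7 \left(-19\right)\right) = \left(15^{2} - \frac{10}{49}\right) \left(-4 - 6859 + 6 \cdot 361 - 133\right) = \left(225 - \frac{10}{49}\right) \left(-4 - 6859 + 2166 - 133\right) = \frac{11015}{49} \left(-4830\right) = - \frac{7600350}{7}$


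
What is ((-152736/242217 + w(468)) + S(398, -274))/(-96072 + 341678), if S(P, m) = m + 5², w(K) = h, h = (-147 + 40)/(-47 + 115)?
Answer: -1379173837/1348438832712 ≈ -0.0010228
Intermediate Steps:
h = -107/68 ≈ -1.5735
w(K) = -107/68
S(P, m) = 25 + m (S(P, m) = m + 25 = 25 + m)
((-152736/242217 + w(468)) + S(398, -274))/(-96072 + 341678) = ((-152736/242217 - 107/68) + (25 - 274))/(-96072 + 341678) = ((-152736*1/242217 - 107/68) - 249)/245606 = ((-50912/80739 - 107/68) - 249)*(1/245606) = (-12101089/5490252 - 249)*(1/245606) = -1379173837/5490252*1/245606 = -1379173837/1348438832712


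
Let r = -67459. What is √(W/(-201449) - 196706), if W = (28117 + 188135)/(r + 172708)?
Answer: I*√9825197426868363981500462/7067435267 ≈ 443.52*I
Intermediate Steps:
W = 72084/35083 (W = (28117 + 188135)/(-67459 + 172708) = 216252/105249 = 216252*(1/105249) = 72084/35083 ≈ 2.0547)
√(W/(-201449) - 196706) = √((72084/35083)/(-201449) - 196706) = √((72084/35083)*(-1/201449) - 196706) = √(-72084/7067435267 - 196706) = √(-1390206921702586/7067435267) = I*√9825197426868363981500462/7067435267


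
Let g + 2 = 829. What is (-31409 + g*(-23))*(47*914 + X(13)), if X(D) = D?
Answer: -2167027530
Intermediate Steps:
g = 827 (g = -2 + 829 = 827)
(-31409 + g*(-23))*(47*914 + X(13)) = (-31409 + 827*(-23))*(47*914 + 13) = (-31409 - 19021)*(42958 + 13) = -50430*42971 = -2167027530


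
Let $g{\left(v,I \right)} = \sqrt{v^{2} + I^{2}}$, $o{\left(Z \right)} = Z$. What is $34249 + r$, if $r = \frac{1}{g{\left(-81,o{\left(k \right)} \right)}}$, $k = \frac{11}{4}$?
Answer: $34249 + \frac{4 \sqrt{105097}}{105097} \approx 34249.0$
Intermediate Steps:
$k = \frac{11}{4}$ ($k = 11 \cdot \frac{1}{4} = \frac{11}{4} \approx 2.75$)
$g{\left(v,I \right)} = \sqrt{I^{2} + v^{2}}$
$r = \frac{4 \sqrt{105097}}{105097}$ ($r = \frac{1}{\sqrt{\left(\frac{11}{4}\right)^{2} + \left(-81\right)^{2}}} = \frac{1}{\sqrt{\frac{121}{16} + 6561}} = \frac{1}{\sqrt{\frac{105097}{16}}} = \frac{1}{\frac{1}{4} \sqrt{105097}} = \frac{4 \sqrt{105097}}{105097} \approx 0.012339$)
$34249 + r = 34249 + \frac{4 \sqrt{105097}}{105097}$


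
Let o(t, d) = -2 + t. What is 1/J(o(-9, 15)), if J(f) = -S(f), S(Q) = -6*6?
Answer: 1/36 ≈ 0.027778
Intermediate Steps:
S(Q) = -36
J(f) = 36 (J(f) = -1*(-36) = 36)
1/J(o(-9, 15)) = 1/36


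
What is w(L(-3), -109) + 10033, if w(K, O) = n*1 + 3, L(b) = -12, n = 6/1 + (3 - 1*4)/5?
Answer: 50209/5 ≈ 10042.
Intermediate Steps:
n = 29/5 (n = 6*1 + (3 - 4)*(1/5) = 6 - 1*1/5 = 6 - 1/5 = 29/5 ≈ 5.8000)
w(K, O) = 44/5 (w(K, O) = (29/5)*1 + 3 = 29/5 + 3 = 44/5)
w(L(-3), -109) + 10033 = 44/5 + 10033 = 50209/5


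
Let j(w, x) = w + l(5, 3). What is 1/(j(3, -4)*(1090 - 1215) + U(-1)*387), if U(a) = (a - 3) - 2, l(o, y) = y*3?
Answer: -1/3822 ≈ -0.00026164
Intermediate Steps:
l(o, y) = 3*y
U(a) = -5 + a (U(a) = (-3 + a) - 2 = -5 + a)
j(w, x) = 9 + w (j(w, x) = w + 3*3 = w + 9 = 9 + w)
1/(j(3, -4)*(1090 - 1215) + U(-1)*387) = 1/((9 + 3)*(1090 - 1215) + (-5 - 1)*387) = 1/(12*(-125) - 6*387) = 1/(-1500 - 2322) = 1/(-3822) = -1/3822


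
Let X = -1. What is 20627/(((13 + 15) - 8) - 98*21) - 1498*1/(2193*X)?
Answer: -42182087/4469334 ≈ -9.4381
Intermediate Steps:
20627/(((13 + 15) - 8) - 98*21) - 1498*1/(2193*X) = 20627/(((13 + 15) - 8) - 98*21) - 1498/((-1*2193)) = 20627/((28 - 8) - 2058) - 1498/(-2193) = 20627/(20 - 2058) - 1498*(-1/2193) = 20627/(-2038) + 1498/2193 = 20627*(-1/2038) + 1498/2193 = -20627/2038 + 1498/2193 = -42182087/4469334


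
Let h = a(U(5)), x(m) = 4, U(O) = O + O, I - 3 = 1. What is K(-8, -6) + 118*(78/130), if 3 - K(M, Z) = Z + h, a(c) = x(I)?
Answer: 379/5 ≈ 75.800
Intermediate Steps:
I = 4 (I = 3 + 1 = 4)
U(O) = 2*O
a(c) = 4
h = 4
K(M, Z) = -1 - Z (K(M, Z) = 3 - (Z + 4) = 3 - (4 + Z) = 3 + (-4 - Z) = -1 - Z)
K(-8, -6) + 118*(78/130) = (-1 - 1*(-6)) + 118*(78/130) = (-1 + 6) + 118*(78*(1/130)) = 5 + 118*(⅗) = 5 + 354/5 = 379/5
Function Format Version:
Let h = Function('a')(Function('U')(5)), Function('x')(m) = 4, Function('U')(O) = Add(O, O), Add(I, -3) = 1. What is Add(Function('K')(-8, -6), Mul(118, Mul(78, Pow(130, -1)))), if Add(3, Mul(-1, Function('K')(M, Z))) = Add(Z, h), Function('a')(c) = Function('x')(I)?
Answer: Rational(379, 5) ≈ 75.800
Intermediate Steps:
I = 4 (I = Add(3, 1) = 4)
Function('U')(O) = Mul(2, O)
Function('a')(c) = 4
h = 4
Function('K')(M, Z) = Add(-1, Mul(-1, Z)) (Function('K')(M, Z) = Add(3, Mul(-1, Add(Z, 4))) = Add(3, Mul(-1, Add(4, Z))) = Add(3, Add(-4, Mul(-1, Z))) = Add(-1, Mul(-1, Z)))
Add(Function('K')(-8, -6), Mul(118, Mul(78, Pow(130, -1)))) = Add(Add(-1, Mul(-1, -6)), Mul(118, Mul(78, Pow(130, -1)))) = Add(Add(-1, 6), Mul(118, Mul(78, Rational(1, 130)))) = Add(5, Mul(118, Rational(3, 5))) = Add(5, Rational(354, 5)) = Rational(379, 5)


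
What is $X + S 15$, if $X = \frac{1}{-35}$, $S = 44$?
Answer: $\frac{23099}{35} \approx 659.97$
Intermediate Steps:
$X = - \frac{1}{35} \approx -0.028571$
$X + S 15 = - \frac{1}{35} + 44 \cdot 15 = - \frac{1}{35} + 660 = \frac{23099}{35}$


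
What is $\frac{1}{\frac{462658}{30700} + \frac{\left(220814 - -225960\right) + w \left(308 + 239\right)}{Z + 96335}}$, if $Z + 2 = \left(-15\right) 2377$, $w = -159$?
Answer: $\frac{232851825}{4889881603} \approx 0.047619$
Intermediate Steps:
$Z = -35657$ ($Z = -2 - 35655 = -35657$)
$\frac{1}{\frac{462658}{30700} + \frac{\left(220814 - -225960\right) + w \left(308 + 239\right)}{Z + 96335}} = \frac{1}{\frac{462658}{30700} + \frac{\left(220814 - -225960\right) - 159 \left(308 + 239\right)}{-35657 + 96335}} = \frac{1}{462658 \cdot \frac{1}{30700} + \frac{\left(220814 + 225960\right) - 86973}{60678}} = \frac{1}{\frac{231329}{15350} + \left(446774 - 86973\right) \frac{1}{60678}} = \frac{1}{\frac{231329}{15350} + 359801 \cdot \frac{1}{60678}} = \frac{1}{\frac{231329}{15350} + \frac{359801}{60678}} = \frac{1}{\frac{4889881603}{232851825}} = \frac{232851825}{4889881603}$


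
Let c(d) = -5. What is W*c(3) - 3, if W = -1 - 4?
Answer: 22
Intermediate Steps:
W = -5
W*c(3) - 3 = -5*(-5) - 3 = 25 - 3 = 22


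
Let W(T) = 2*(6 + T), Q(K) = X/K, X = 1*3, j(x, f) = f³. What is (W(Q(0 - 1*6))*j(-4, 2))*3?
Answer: 264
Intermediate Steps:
X = 3
Q(K) = 3/K
W(T) = 12 + 2*T
(W(Q(0 - 1*6))*j(-4, 2))*3 = ((12 + 2*(3/(0 - 1*6)))*2³)*3 = ((12 + 2*(3/(0 - 6)))*8)*3 = ((12 + 2*(3/(-6)))*8)*3 = ((12 + 2*(3*(-⅙)))*8)*3 = ((12 + 2*(-½))*8)*3 = ((12 - 1)*8)*3 = (11*8)*3 = 88*3 = 264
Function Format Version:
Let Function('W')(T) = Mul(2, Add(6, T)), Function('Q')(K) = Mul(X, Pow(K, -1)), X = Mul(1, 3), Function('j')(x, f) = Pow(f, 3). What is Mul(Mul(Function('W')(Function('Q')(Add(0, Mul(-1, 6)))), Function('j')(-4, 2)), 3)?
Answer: 264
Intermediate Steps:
X = 3
Function('Q')(K) = Mul(3, Pow(K, -1))
Function('W')(T) = Add(12, Mul(2, T))
Mul(Mul(Function('W')(Function('Q')(Add(0, Mul(-1, 6)))), Function('j')(-4, 2)), 3) = Mul(Mul(Add(12, Mul(2, Mul(3, Pow(Add(0, Mul(-1, 6)), -1)))), Pow(2, 3)), 3) = Mul(Mul(Add(12, Mul(2, Mul(3, Pow(Add(0, -6), -1)))), 8), 3) = Mul(Mul(Add(12, Mul(2, Mul(3, Pow(-6, -1)))), 8), 3) = Mul(Mul(Add(12, Mul(2, Mul(3, Rational(-1, 6)))), 8), 3) = Mul(Mul(Add(12, Mul(2, Rational(-1, 2))), 8), 3) = Mul(Mul(Add(12, -1), 8), 3) = Mul(Mul(11, 8), 3) = Mul(88, 3) = 264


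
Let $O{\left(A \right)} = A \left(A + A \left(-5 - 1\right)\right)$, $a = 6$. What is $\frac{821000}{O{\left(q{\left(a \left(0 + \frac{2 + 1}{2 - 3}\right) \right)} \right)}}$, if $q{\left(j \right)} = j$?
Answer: $- \frac{41050}{81} \approx -506.79$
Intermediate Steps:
$O{\left(A \right)} = - 5 A^{2}$ ($O{\left(A \right)} = A \left(A + A \left(-6\right)\right) = A \left(A - 6 A\right) = A \left(- 5 A\right) = - 5 A^{2}$)
$\frac{821000}{O{\left(q{\left(a \left(0 + \frac{2 + 1}{2 - 3}\right) \right)} \right)}} = \frac{821000}{\left(-5\right) \left(6 \left(0 + \frac{2 + 1}{2 - 3}\right)\right)^{2}} = \frac{821000}{\left(-5\right) \left(6 \left(0 + \frac{3}{-1}\right)\right)^{2}} = \frac{821000}{\left(-5\right) \left(6 \left(0 + 3 \left(-1\right)\right)\right)^{2}} = \frac{821000}{\left(-5\right) \left(6 \left(0 - 3\right)\right)^{2}} = \frac{821000}{\left(-5\right) \left(6 \left(-3\right)\right)^{2}} = \frac{821000}{\left(-5\right) \left(-18\right)^{2}} = \frac{821000}{\left(-5\right) 324} = \frac{821000}{-1620} = 821000 \left(- \frac{1}{1620}\right) = - \frac{41050}{81}$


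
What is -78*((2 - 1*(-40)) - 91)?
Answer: 3822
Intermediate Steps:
-78*((2 - 1*(-40)) - 91) = -78*((2 + 40) - 91) = -78*(42 - 91) = -78*(-49) = 3822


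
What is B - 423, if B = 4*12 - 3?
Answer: -378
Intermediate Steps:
B = 45 (B = 48 - 3 = 45)
B - 423 = 45 - 423 = -378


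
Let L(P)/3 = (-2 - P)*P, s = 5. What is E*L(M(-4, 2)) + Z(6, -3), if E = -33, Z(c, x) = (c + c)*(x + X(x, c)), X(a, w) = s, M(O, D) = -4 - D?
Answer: 2400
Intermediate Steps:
X(a, w) = 5
Z(c, x) = 2*c*(5 + x) (Z(c, x) = (c + c)*(x + 5) = (2*c)*(5 + x) = 2*c*(5 + x))
L(P) = 3*P*(-2 - P) (L(P) = 3*((-2 - P)*P) = 3*(P*(-2 - P)) = 3*P*(-2 - P))
E*L(M(-4, 2)) + Z(6, -3) = -(-99)*(-4 - 1*2)*(2 + (-4 - 1*2)) + 2*6*(5 - 3) = -(-99)*(-4 - 2)*(2 + (-4 - 2)) + 2*6*2 = -(-99)*(-6)*(2 - 6) + 24 = -(-99)*(-6)*(-4) + 24 = -33*(-72) + 24 = 2376 + 24 = 2400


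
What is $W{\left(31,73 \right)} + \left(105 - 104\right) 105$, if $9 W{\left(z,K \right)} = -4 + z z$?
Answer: $\frac{634}{3} \approx 211.33$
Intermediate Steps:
$W{\left(z,K \right)} = - \frac{4}{9} + \frac{z^{2}}{9}$ ($W{\left(z,K \right)} = \frac{-4 + z z}{9} = \frac{-4 + z^{2}}{9} = - \frac{4}{9} + \frac{z^{2}}{9}$)
$W{\left(31,73 \right)} + \left(105 - 104\right) 105 = \left(- \frac{4}{9} + \frac{31^{2}}{9}\right) + \left(105 - 104\right) 105 = \left(- \frac{4}{9} + \frac{1}{9} \cdot 961\right) + 1 \cdot 105 = \left(- \frac{4}{9} + \frac{961}{9}\right) + 105 = \frac{319}{3} + 105 = \frac{634}{3}$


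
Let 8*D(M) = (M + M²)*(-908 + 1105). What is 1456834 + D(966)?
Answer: 97838353/4 ≈ 2.4460e+7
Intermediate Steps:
D(M) = 197*M/8 + 197*M²/8 (D(M) = ((M + M²)*(-908 + 1105))/8 = ((M + M²)*197)/8 = (197*M + 197*M²)/8 = 197*M/8 + 197*M²/8)
1456834 + D(966) = 1456834 + (197/8)*966*(1 + 966) = 1456834 + (197/8)*966*967 = 1456834 + 92011017/4 = 97838353/4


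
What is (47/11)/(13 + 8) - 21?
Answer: -4804/231 ≈ -20.797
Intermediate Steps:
(47/11)/(13 + 8) - 21 = (47*(1/11))/21 - 21 = (1/21)*(47/11) - 21 = 47/231 - 21 = -4804/231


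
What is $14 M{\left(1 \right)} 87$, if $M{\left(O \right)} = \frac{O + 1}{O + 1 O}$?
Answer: $1218$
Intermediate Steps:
$M{\left(O \right)} = \frac{1 + O}{2 O}$ ($M{\left(O \right)} = \frac{1 + O}{O + O} = \frac{1 + O}{2 O}$)
$14 M{\left(1 \right)} 87 = 14 \frac{1 + 1}{2 \cdot 1} \cdot 87 = 14 \cdot \frac{1}{2} \cdot 1 \cdot 2 \cdot 87 = 14 \cdot 1 \cdot 87 = 14 \cdot 87 = 1218$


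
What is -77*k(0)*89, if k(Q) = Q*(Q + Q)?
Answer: 0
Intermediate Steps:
k(Q) = 2*Q² (k(Q) = Q*(2*Q) = 2*Q²)
-77*k(0)*89 = -154*0²*89 = -154*0*89 = -77*0*89 = 0*89 = 0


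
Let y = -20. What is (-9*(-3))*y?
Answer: -540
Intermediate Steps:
(-9*(-3))*y = -9*(-3)*(-20) = 27*(-20) = -540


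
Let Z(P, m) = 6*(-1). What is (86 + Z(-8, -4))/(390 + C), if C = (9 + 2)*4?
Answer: 40/217 ≈ 0.18433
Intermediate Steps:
Z(P, m) = -6
C = 44 (C = 11*4 = 44)
(86 + Z(-8, -4))/(390 + C) = (86 - 6)/(390 + 44) = 80/434 = 80*(1/434) = 40/217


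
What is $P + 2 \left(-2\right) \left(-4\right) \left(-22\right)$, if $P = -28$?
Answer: $-380$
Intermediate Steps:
$P + 2 \left(-2\right) \left(-4\right) \left(-22\right) = -28 + 2 \left(-2\right) \left(-4\right) \left(-22\right) = -28 + \left(-4\right) \left(-4\right) \left(-22\right) = -28 + 16 \left(-22\right) = -28 - 352 = -380$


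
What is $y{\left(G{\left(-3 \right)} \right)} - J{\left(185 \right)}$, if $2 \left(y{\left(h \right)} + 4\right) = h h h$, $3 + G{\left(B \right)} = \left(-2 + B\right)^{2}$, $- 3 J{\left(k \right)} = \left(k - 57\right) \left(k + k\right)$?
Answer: $\frac{63320}{3} \approx 21107.0$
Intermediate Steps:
$J{\left(k \right)} = - \frac{2 k \left(-57 + k\right)}{3}$ ($J{\left(k \right)} = - \frac{\left(k - 57\right) \left(k + k\right)}{3} = - \frac{\left(-57 + k\right) 2 k}{3} = - \frac{2 k \left(-57 + k\right)}{3}$)
$G{\left(B \right)} = -3 + \left(-2 + B\right)^{2}$
$y{\left(h \right)} = -4 + \frac{h^{3}}{2}$ ($y{\left(h \right)} = -4 + \frac{h h h}{2} = -4 + \frac{h^{2} h}{2} = -4 + \frac{h^{3}}{2}$)
$y{\left(G{\left(-3 \right)} \right)} - J{\left(185 \right)} = \left(-4 + \frac{\left(-3 + \left(-2 - 3\right)^{2}\right)^{3}}{2}\right) - \frac{2}{3} \cdot 185 \left(57 - 185\right) = \left(-4 + \frac{\left(-3 + \left(-5\right)^{2}\right)^{3}}{2}\right) - \frac{2}{3} \cdot 185 \left(57 - 185\right) = \left(-4 + \frac{\left(-3 + 25\right)^{3}}{2}\right) - \frac{2}{3} \cdot 185 \left(-128\right) = \left(-4 + \frac{22^{3}}{2}\right) - - \frac{47360}{3} = \left(-4 + \frac{1}{2} \cdot 10648\right) + \frac{47360}{3} = \left(-4 + 5324\right) + \frac{47360}{3} = 5320 + \frac{47360}{3} = \frac{63320}{3}$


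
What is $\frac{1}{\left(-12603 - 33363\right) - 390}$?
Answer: $- \frac{1}{46356} \approx -2.1572 \cdot 10^{-5}$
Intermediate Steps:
$\frac{1}{\left(-12603 - 33363\right) - 390} = \frac{1}{-45966 - 390} = \frac{1}{-46356} = - \frac{1}{46356}$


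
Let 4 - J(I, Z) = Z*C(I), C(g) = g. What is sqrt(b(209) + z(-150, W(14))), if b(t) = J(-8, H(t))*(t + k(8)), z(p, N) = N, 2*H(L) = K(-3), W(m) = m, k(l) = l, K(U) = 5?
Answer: sqrt(5222) ≈ 72.263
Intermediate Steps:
H(L) = 5/2 (H(L) = (1/2)*5 = 5/2)
J(I, Z) = 4 - I*Z (J(I, Z) = 4 - Z*I = 4 - I*Z)
b(t) = 192 + 24*t (b(t) = (4 - 1*(-8)*5/2)*(t + 8) = (4 + 20)*(8 + t) = 24*(8 + t) = 192 + 24*t)
sqrt(b(209) + z(-150, W(14))) = sqrt((192 + 24*209) + 14) = sqrt((192 + 5016) + 14) = sqrt(5208 + 14) = sqrt(5222)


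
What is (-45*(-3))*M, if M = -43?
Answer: -5805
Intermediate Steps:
(-45*(-3))*M = -45*(-3)*(-43) = 135*(-43) = -5805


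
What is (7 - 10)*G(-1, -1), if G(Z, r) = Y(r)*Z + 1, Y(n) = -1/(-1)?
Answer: 0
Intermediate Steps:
Y(n) = 1 (Y(n) = -1*(-1) = 1)
G(Z, r) = 1 + Z (G(Z, r) = 1*Z + 1 = Z + 1 = 1 + Z)
(7 - 10)*G(-1, -1) = (7 - 10)*(1 - 1) = -3*0 = 0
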